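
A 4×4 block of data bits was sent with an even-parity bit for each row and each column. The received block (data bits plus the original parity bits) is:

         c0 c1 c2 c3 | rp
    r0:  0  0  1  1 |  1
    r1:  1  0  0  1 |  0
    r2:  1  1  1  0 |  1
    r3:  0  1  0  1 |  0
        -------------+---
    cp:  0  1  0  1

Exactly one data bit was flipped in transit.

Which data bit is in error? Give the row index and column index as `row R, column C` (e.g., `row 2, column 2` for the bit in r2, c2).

Recompute each row's even parity and compare to rp:
  r0: data parity 0, sent rp 1 → mismatch
  r1: data parity 0, sent rp 0 → ok
  r2: data parity 1, sent rp 1 → ok
  r3: data parity 0, sent rp 0 → ok
Recompute each column's even parity and compare to cp:
  c0: data parity 0, sent cp 0 → ok
  c1: data parity 0, sent cp 1 → mismatch
  c2: data parity 0, sent cp 0 → ok
  c3: data parity 1, sent cp 1 → ok
Exactly one row (r0) and one column (c1) fail → the flipped bit is at their intersection.

row 0, column 1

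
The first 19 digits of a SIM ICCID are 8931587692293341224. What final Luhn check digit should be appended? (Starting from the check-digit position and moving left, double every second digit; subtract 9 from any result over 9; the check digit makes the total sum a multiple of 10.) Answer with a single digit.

1

Partial digits right→left: 4 2 2 1 4 3 3 9 2 2 9 6 7 8 5 1 3 9 8
Double every second digit counting from the check-digit position (so the 1st, 3rd, 5th, ... of the partial from the right).
  doubled (with −9 where >9): 8 4 8 6 4 9 5 1 6 7 → sum 58
  kept as-is: 2 1 3 9 2 6 8 1 9 → sum 41
Total = 58 + 41 = 99.
Check digit = (10 − (99 mod 10)) mod 10 = 1.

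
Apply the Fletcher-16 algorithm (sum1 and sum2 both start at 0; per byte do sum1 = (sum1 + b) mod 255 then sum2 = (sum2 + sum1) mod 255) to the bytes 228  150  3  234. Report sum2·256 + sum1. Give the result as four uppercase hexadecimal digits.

4869

Running sums (mod 255):
  after byte 0 (228): sum1=228, sum2=228
  after byte 1 (150): sum1=123, sum2=96
  after byte 2 (3): sum1=126, sum2=222
  after byte 3 (234): sum1=105, sum2=72
Checksum = sum2·256 + sum1 = 72·256 + 105 = 18537 = 0x4869.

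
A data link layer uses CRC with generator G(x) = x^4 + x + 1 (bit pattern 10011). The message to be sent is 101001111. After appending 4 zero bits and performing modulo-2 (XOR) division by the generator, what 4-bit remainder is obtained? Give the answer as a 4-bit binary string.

1010

Append 4 zeros: 1010011110000. Divide by 10011 (XOR where the leading bit is 1):
  pos 0: 10100 XOR 10011 = 00111
  pos 2: 11111 XOR 10011 = 01100
  pos 3: 11001 XOR 10011 = 01010
  pos 4: 10101 XOR 10011 = 00110
  pos 6: 11000 XOR 10011 = 01011
  pos 7: 10110 XOR 10011 = 00101
Remainder (last 4 bits) = 1010. This is the CRC / FCS.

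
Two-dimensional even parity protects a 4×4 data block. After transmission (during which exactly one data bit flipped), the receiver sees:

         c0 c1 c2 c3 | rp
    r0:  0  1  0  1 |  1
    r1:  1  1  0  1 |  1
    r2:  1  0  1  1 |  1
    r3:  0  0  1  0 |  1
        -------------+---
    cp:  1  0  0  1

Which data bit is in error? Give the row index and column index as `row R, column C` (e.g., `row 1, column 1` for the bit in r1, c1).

Recompute each row's even parity and compare to rp:
  r0: data parity 0, sent rp 1 → mismatch
  r1: data parity 1, sent rp 1 → ok
  r2: data parity 1, sent rp 1 → ok
  r3: data parity 1, sent rp 1 → ok
Recompute each column's even parity and compare to cp:
  c0: data parity 0, sent cp 1 → mismatch
  c1: data parity 0, sent cp 0 → ok
  c2: data parity 0, sent cp 0 → ok
  c3: data parity 1, sent cp 1 → ok
Exactly one row (r0) and one column (c0) fail → the flipped bit is at their intersection.

row 0, column 0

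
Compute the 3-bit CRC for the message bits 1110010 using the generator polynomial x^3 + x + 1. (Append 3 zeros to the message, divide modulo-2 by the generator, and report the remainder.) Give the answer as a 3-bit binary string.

001

Append 3 zeros: 1110010000. Divide by 1011 (XOR where the leading bit is 1):
  pos 0: 1110 XOR 1011 = 0101
  pos 1: 1010 XOR 1011 = 0001
  pos 4: 1100 XOR 1011 = 0111
  pos 5: 1110 XOR 1011 = 0101
  pos 6: 1010 XOR 1011 = 0001
Remainder (last 3 bits) = 001. This is the CRC / FCS.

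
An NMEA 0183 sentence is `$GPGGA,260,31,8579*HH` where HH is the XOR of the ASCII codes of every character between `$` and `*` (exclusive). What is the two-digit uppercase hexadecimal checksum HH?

XOR the ASCII codes of the payload characters:
  'G' = 0x47 → acc = 0x47
  'P' = 0x50 → acc = 0x17
  'G' = 0x47 → acc = 0x50
  'G' = 0x47 → acc = 0x17
  'A' = 0x41 → acc = 0x56
  ',' = 0x2C → acc = 0x7A
  '2' = 0x32 → acc = 0x48
  '6' = 0x36 → acc = 0x7E
  '0' = 0x30 → acc = 0x4E
  ',' = 0x2C → acc = 0x62
  '3' = 0x33 → acc = 0x51
  '1' = 0x31 → acc = 0x60
  ',' = 0x2C → acc = 0x4C
  '8' = 0x38 → acc = 0x74
  '5' = 0x35 → acc = 0x41
  '7' = 0x37 → acc = 0x76
  '9' = 0x39 → acc = 0x4F
Checksum = 0x4F.

4F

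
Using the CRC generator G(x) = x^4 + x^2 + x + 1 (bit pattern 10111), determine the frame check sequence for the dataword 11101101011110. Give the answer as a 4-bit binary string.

Append 4 zeros: 111011010111100000. Divide by 10111 (XOR where the leading bit is 1):
  pos 0: 11101 XOR 10111 = 01010
  pos 1: 10101 XOR 10111 = 00010
  pos 4: 10010 XOR 10111 = 00101
  pos 6: 10111 XOR 10111 = 00000
  pos 11: 11000 XOR 10111 = 01111
  pos 12: 11110 XOR 10111 = 01001
  pos 13: 10010 XOR 10111 = 00101
Remainder (last 4 bits) = 0101. This is the CRC / FCS.

0101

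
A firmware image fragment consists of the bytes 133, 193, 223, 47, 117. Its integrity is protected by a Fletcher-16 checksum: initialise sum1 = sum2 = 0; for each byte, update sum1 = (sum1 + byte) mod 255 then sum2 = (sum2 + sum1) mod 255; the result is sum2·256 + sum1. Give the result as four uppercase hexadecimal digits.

Running sums (mod 255):
  after byte 0 (133): sum1=133, sum2=133
  after byte 1 (193): sum1=71, sum2=204
  after byte 2 (223): sum1=39, sum2=243
  after byte 3 (47): sum1=86, sum2=74
  after byte 4 (117): sum1=203, sum2=22
Checksum = sum2·256 + sum1 = 22·256 + 203 = 5835 = 0x16CB.

16CB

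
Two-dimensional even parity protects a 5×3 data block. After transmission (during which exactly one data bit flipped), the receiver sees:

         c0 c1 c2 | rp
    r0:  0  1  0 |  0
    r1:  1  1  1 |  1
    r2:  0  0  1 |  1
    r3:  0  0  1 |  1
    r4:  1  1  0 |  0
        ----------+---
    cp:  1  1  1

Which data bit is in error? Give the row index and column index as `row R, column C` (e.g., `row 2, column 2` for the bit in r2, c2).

Recompute each row's even parity and compare to rp:
  r0: data parity 1, sent rp 0 → mismatch
  r1: data parity 1, sent rp 1 → ok
  r2: data parity 1, sent rp 1 → ok
  r3: data parity 1, sent rp 1 → ok
  r4: data parity 0, sent rp 0 → ok
Recompute each column's even parity and compare to cp:
  c0: data parity 0, sent cp 1 → mismatch
  c1: data parity 1, sent cp 1 → ok
  c2: data parity 1, sent cp 1 → ok
Exactly one row (r0) and one column (c0) fail → the flipped bit is at their intersection.

row 0, column 0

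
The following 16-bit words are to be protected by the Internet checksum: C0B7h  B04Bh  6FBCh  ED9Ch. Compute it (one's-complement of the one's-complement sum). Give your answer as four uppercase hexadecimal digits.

One's-complement addition (fold any carry out of bit 15 back into bit 0):
  0xC0B7 + 0xB04B = 0x17102 → wrap carry → 0x7103
  0x7103 + 0x6FBC = 0x0E0BF
  0xE0BF + 0xED9C = 0x1CE5B → wrap carry → 0xCE5C
One's-complement sum = 0xCE5C.
Checksum = ~0xCE5C & 0xFFFF = 0x31A3.

31A3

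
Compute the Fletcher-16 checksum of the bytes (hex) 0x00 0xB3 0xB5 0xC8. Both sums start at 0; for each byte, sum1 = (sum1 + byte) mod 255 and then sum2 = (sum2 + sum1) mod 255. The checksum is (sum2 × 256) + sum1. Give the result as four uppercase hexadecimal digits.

Running sums (mod 255):
  after byte 0 (0x00): sum1=0, sum2=0
  after byte 1 (0xB3): sum1=179, sum2=179
  after byte 2 (0xB5): sum1=105, sum2=29
  after byte 3 (0xC8): sum1=50, sum2=79
Checksum = sum2·256 + sum1 = 79·256 + 50 = 20274 = 0x4F32.

4F32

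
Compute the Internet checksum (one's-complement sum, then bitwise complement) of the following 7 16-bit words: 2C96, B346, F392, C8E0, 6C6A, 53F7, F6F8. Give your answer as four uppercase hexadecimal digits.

One's-complement addition (fold any carry out of bit 15 back into bit 0):
  0x2C96 + 0xB346 = 0x0DFDC
  0xDFDC + 0xF392 = 0x1D36E → wrap carry → 0xD36F
  0xD36F + 0xC8E0 = 0x19C4F → wrap carry → 0x9C50
  0x9C50 + 0x6C6A = 0x108BA → wrap carry → 0x08BB
  0x08BB + 0x53F7 = 0x05CB2
  0x5CB2 + 0xF6F8 = 0x153AA → wrap carry → 0x53AB
One's-complement sum = 0x53AB.
Checksum = ~0x53AB & 0xFFFF = 0xAC54.

AC54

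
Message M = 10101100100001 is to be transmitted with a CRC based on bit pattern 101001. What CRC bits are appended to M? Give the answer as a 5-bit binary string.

11001

Append 5 zeros: 1010110010000100000. Divide by 101001 (XOR where the leading bit is 1):
  pos 0: 101011 XOR 101001 = 000010
  pos 4: 100010 XOR 101001 = 001011
  pos 6: 101100 XOR 101001 = 000101
  pos 9: 101010 XOR 101001 = 000011
  pos 13: 110000 XOR 101001 = 011001
Remainder (last 5 bits) = 11001. This is the CRC / FCS.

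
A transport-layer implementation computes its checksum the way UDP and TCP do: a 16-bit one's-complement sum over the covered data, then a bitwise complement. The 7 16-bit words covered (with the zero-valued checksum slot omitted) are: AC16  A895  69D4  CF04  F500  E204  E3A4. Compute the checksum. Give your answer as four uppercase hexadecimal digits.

B7CF

One's-complement addition (fold any carry out of bit 15 back into bit 0):
  0xAC16 + 0xA895 = 0x154AB → wrap carry → 0x54AC
  0x54AC + 0x69D4 = 0x0BE80
  0xBE80 + 0xCF04 = 0x18D84 → wrap carry → 0x8D85
  0x8D85 + 0xF500 = 0x18285 → wrap carry → 0x8286
  0x8286 + 0xE204 = 0x1648A → wrap carry → 0x648B
  0x648B + 0xE3A4 = 0x1482F → wrap carry → 0x4830
One's-complement sum = 0x4830.
Checksum = ~0x4830 & 0xFFFF = 0xB7CF.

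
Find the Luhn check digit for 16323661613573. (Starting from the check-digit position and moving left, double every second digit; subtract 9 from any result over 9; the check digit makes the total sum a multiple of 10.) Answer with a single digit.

0

Partial digits right→left: 3 7 5 3 1 6 1 6 6 3 2 3 6 1
Double every second digit counting from the check-digit position (so the 1st, 3rd, 5th, ... of the partial from the right).
  doubled (with −9 where >9): 6 1 2 2 3 4 3 → sum 21
  kept as-is: 7 3 6 6 3 3 1 → sum 29
Total = 21 + 29 = 50.
Check digit = (10 − (50 mod 10)) mod 10 = 0.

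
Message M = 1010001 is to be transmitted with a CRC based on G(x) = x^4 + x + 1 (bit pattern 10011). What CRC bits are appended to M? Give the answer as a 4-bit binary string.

0001

Append 4 zeros: 10100010000. Divide by 10011 (XOR where the leading bit is 1):
  pos 0: 10100 XOR 10011 = 00111
  pos 2: 11101 XOR 10011 = 01110
  pos 3: 11100 XOR 10011 = 01111
  pos 4: 11110 XOR 10011 = 01101
  pos 5: 11010 XOR 10011 = 01001
  pos 6: 10010 XOR 10011 = 00001
Remainder (last 4 bits) = 0001. This is the CRC / FCS.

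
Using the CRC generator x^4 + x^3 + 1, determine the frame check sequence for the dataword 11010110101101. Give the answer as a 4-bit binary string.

0000

Append 4 zeros: 110101101011010000. Divide by 11001 (XOR where the leading bit is 1):
  pos 0: 11010 XOR 11001 = 00011
  pos 3: 11110 XOR 11001 = 00111
  pos 5: 11110 XOR 11001 = 00111
  pos 7: 11111 XOR 11001 = 00110
  pos 9: 11001 XOR 11001 = 00000
Remainder (last 4 bits) = 0000. This is the CRC / FCS.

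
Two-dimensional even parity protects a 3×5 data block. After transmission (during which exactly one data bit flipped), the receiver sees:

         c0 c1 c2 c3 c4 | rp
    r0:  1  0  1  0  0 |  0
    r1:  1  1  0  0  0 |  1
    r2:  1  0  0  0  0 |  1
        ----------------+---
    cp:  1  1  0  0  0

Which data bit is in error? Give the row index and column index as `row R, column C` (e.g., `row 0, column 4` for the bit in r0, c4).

Recompute each row's even parity and compare to rp:
  r0: data parity 0, sent rp 0 → ok
  r1: data parity 0, sent rp 1 → mismatch
  r2: data parity 1, sent rp 1 → ok
Recompute each column's even parity and compare to cp:
  c0: data parity 1, sent cp 1 → ok
  c1: data parity 1, sent cp 1 → ok
  c2: data parity 1, sent cp 0 → mismatch
  c3: data parity 0, sent cp 0 → ok
  c4: data parity 0, sent cp 0 → ok
Exactly one row (r1) and one column (c2) fail → the flipped bit is at their intersection.

row 1, column 2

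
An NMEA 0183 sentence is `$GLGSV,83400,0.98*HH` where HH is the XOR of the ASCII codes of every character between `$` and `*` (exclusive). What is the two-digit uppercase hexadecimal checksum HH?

XOR the ASCII codes of the payload characters:
  'G' = 0x47 → acc = 0x47
  'L' = 0x4C → acc = 0x0B
  'G' = 0x47 → acc = 0x4C
  'S' = 0x53 → acc = 0x1F
  'V' = 0x56 → acc = 0x49
  ',' = 0x2C → acc = 0x65
  '8' = 0x38 → acc = 0x5D
  '3' = 0x33 → acc = 0x6E
  '4' = 0x34 → acc = 0x5A
  '0' = 0x30 → acc = 0x6A
  '0' = 0x30 → acc = 0x5A
  ',' = 0x2C → acc = 0x76
  '0' = 0x30 → acc = 0x46
  '.' = 0x2E → acc = 0x68
  '9' = 0x39 → acc = 0x51
  '8' = 0x38 → acc = 0x69
Checksum = 0x69.

69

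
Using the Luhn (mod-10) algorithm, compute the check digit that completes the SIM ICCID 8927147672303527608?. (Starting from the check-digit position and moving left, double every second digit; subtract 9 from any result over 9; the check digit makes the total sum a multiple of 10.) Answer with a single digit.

Partial digits right→left: 8 0 6 7 2 5 3 0 3 2 7 6 7 4 1 7 2 9 8
Double every second digit counting from the check-digit position (so the 1st, 3rd, 5th, ... of the partial from the right).
  doubled (with −9 where >9): 7 3 4 6 6 5 5 2 4 7 → sum 49
  kept as-is: 0 7 5 0 2 6 4 7 9 → sum 40
Total = 49 + 40 = 89.
Check digit = (10 − (89 mod 10)) mod 10 = 1.

1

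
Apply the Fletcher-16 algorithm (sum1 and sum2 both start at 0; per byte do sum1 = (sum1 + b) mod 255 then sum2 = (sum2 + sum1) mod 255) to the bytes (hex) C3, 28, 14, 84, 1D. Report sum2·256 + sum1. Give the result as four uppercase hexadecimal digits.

D5A1

Running sums (mod 255):
  after byte 0 (C3): sum1=195, sum2=195
  after byte 1 (28): sum1=235, sum2=175
  after byte 2 (14): sum1=0, sum2=175
  after byte 3 (84): sum1=132, sum2=52
  after byte 4 (1D): sum1=161, sum2=213
Checksum = sum2·256 + sum1 = 213·256 + 161 = 54689 = 0xD5A1.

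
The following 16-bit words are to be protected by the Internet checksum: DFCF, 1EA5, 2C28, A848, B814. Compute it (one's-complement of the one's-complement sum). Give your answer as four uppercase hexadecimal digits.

7505

One's-complement addition (fold any carry out of bit 15 back into bit 0):
  0xDFCF + 0x1EA5 = 0x0FE74
  0xFE74 + 0x2C28 = 0x12A9C → wrap carry → 0x2A9D
  0x2A9D + 0xA848 = 0x0D2E5
  0xD2E5 + 0xB814 = 0x18AF9 → wrap carry → 0x8AFA
One's-complement sum = 0x8AFA.
Checksum = ~0x8AFA & 0xFFFF = 0x7505.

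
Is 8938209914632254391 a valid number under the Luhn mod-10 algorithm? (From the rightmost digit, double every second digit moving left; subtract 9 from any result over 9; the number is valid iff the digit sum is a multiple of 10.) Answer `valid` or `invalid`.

valid

From the right, keep odd positions and double even positions (subtract 9 from any doubled value over 9):
  doubled (positions 2,4,...): 9 8 4 6 8 9 0 7 9 → sum 60
  kept (positions 1,3,...): 1 3 5 2 6 1 9 2 3 8 → sum 40
Total = 100.
100 mod 10 = 0, so the number is valid.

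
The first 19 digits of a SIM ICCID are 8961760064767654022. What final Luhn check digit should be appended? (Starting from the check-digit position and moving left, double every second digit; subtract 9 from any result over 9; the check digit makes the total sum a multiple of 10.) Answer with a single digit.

Partial digits right→left: 2 2 0 4 5 6 7 6 7 4 6 0 0 6 7 1 6 9 8
Double every second digit counting from the check-digit position (so the 1st, 3rd, 5th, ... of the partial from the right).
  doubled (with −9 where >9): 4 0 1 5 5 3 0 5 3 7 → sum 33
  kept as-is: 2 4 6 6 4 0 6 1 9 → sum 38
Total = 33 + 38 = 71.
Check digit = (10 − (71 mod 10)) mod 10 = 9.

9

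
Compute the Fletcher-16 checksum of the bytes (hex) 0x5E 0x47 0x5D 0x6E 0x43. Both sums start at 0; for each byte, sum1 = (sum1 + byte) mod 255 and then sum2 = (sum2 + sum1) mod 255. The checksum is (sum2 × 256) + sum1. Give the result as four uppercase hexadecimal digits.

2DB4

Running sums (mod 255):
  after byte 0 (0x5E): sum1=94, sum2=94
  after byte 1 (0x47): sum1=165, sum2=4
  after byte 2 (0x5D): sum1=3, sum2=7
  after byte 3 (0x6E): sum1=113, sum2=120
  after byte 4 (0x43): sum1=180, sum2=45
Checksum = sum2·256 + sum1 = 45·256 + 180 = 11700 = 0x2DB4.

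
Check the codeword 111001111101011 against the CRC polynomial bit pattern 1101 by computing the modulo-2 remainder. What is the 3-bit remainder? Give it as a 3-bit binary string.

Modulo-2 division of 111001111101011 by 1101:
  pos 0: 1110 XOR 1101 = 0011
  pos 2: 1101 XOR 1101 = 0000
  pos 6: 1111 XOR 1101 = 0010
  pos 8: 1001 XOR 1101 = 0100
  pos 9: 1000 XOR 1101 = 0101
  pos 10: 1011 XOR 1101 = 0110
  pos 11: 1101 XOR 1101 = 0000
Remainder = 000 (zero — the frame passes the CRC check).

000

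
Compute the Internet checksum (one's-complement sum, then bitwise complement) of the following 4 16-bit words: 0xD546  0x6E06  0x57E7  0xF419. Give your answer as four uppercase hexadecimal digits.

70B1

One's-complement addition (fold any carry out of bit 15 back into bit 0):
  0xD546 + 0x6E06 = 0x1434C → wrap carry → 0x434D
  0x434D + 0x57E7 = 0x09B34
  0x9B34 + 0xF419 = 0x18F4D → wrap carry → 0x8F4E
One's-complement sum = 0x8F4E.
Checksum = ~0x8F4E & 0xFFFF = 0x70B1.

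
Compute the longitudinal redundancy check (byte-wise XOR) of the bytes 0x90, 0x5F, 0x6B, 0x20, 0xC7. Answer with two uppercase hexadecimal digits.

43

XOR the bytes together:
  start with 0x90
  0x90 ⊕ 0x5F = 0xCF
  0xCF ⊕ 0x6B = 0xA4
  0xA4 ⊕ 0x20 = 0x84
  0x84 ⊕ 0xC7 = 0x43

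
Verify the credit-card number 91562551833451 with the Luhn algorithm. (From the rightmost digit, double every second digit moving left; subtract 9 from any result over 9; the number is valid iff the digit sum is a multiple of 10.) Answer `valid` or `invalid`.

valid

From the right, keep odd positions and double even positions (subtract 9 from any doubled value over 9):
  doubled (positions 2,4,...): 1 6 7 1 4 1 9 → sum 29
  kept (positions 1,3,...): 1 4 3 1 5 6 1 → sum 21
Total = 50.
50 mod 10 = 0, so the number is valid.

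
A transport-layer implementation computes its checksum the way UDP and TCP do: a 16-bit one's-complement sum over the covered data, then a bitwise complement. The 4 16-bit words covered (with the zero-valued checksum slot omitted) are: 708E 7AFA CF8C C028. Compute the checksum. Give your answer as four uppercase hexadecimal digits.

One's-complement addition (fold any carry out of bit 15 back into bit 0):
  0x708E + 0x7AFA = 0x0EB88
  0xEB88 + 0xCF8C = 0x1BB14 → wrap carry → 0xBB15
  0xBB15 + 0xC028 = 0x17B3D → wrap carry → 0x7B3E
One's-complement sum = 0x7B3E.
Checksum = ~0x7B3E & 0xFFFF = 0x84C1.

84C1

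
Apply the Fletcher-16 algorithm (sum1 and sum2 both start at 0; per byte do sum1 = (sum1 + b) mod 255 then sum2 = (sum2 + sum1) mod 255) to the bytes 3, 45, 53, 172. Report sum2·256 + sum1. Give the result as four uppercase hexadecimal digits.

AA12

Running sums (mod 255):
  after byte 0 (3): sum1=3, sum2=3
  after byte 1 (45): sum1=48, sum2=51
  after byte 2 (53): sum1=101, sum2=152
  after byte 3 (172): sum1=18, sum2=170
Checksum = sum2·256 + sum1 = 170·256 + 18 = 43538 = 0xAA12.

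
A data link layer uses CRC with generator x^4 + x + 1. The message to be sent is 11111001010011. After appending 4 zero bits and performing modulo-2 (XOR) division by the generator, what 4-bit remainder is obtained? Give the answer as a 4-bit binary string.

Append 4 zeros: 111110010100110000. Divide by 10011 (XOR where the leading bit is 1):
  pos 0: 11111 XOR 10011 = 01100
  pos 1: 11000 XOR 10011 = 01011
  pos 2: 10110 XOR 10011 = 00101
  pos 4: 10110 XOR 10011 = 00101
  pos 6: 10110 XOR 10011 = 00101
  pos 8: 10101 XOR 10011 = 00110
  pos 10: 11010 XOR 10011 = 01001
  pos 11: 10010 XOR 10011 = 00001
Remainder (last 4 bits) = 0100. This is the CRC / FCS.

0100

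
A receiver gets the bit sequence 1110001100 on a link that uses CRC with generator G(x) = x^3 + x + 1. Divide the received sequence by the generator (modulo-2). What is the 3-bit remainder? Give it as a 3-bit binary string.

000

Modulo-2 division of 1110001100 by 1011:
  pos 0: 1110 XOR 1011 = 0101
  pos 1: 1010 XOR 1011 = 0001
  pos 4: 1011 XOR 1011 = 0000
Remainder = 000 (zero — the frame passes the CRC check).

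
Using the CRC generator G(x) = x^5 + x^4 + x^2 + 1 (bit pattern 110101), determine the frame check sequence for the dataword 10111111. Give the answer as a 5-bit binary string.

Append 5 zeros: 1011111100000. Divide by 110101 (XOR where the leading bit is 1):
  pos 0: 101111 XOR 110101 = 011010
  pos 1: 110101 XOR 110101 = 000000
  pos 7: 100000 XOR 110101 = 010101
Remainder (last 5 bits) = 10101. This is the CRC / FCS.

10101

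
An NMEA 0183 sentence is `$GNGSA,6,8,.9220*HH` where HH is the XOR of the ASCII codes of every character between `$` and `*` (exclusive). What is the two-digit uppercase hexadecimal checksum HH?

XOR the ASCII codes of the payload characters:
  'G' = 0x47 → acc = 0x47
  'N' = 0x4E → acc = 0x09
  'G' = 0x47 → acc = 0x4E
  'S' = 0x53 → acc = 0x1D
  'A' = 0x41 → acc = 0x5C
  ',' = 0x2C → acc = 0x70
  '6' = 0x36 → acc = 0x46
  ',' = 0x2C → acc = 0x6A
  '8' = 0x38 → acc = 0x52
  ',' = 0x2C → acc = 0x7E
  '.' = 0x2E → acc = 0x50
  '9' = 0x39 → acc = 0x69
  '2' = 0x32 → acc = 0x5B
  '2' = 0x32 → acc = 0x69
  '0' = 0x30 → acc = 0x59
Checksum = 0x59.

59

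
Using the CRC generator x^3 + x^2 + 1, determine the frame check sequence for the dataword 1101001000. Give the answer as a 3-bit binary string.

110

Append 3 zeros: 1101001000000. Divide by 1101 (XOR where the leading bit is 1):
  pos 0: 1101 XOR 1101 = 0000
  pos 6: 1000 XOR 1101 = 0101
  pos 7: 1010 XOR 1101 = 0111
  pos 8: 1110 XOR 1101 = 0011
Remainder (last 3 bits) = 110. This is the CRC / FCS.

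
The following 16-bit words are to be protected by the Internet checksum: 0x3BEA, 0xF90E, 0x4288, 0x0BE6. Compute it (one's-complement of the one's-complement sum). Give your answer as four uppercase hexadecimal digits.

One's-complement addition (fold any carry out of bit 15 back into bit 0):
  0x3BEA + 0xF90E = 0x134F8 → wrap carry → 0x34F9
  0x34F9 + 0x4288 = 0x07781
  0x7781 + 0x0BE6 = 0x08367
One's-complement sum = 0x8367.
Checksum = ~0x8367 & 0xFFFF = 0x7C98.

7C98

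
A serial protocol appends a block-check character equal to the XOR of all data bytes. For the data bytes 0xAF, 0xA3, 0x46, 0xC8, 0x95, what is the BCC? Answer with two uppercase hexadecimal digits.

17

XOR the bytes together:
  start with 0xAF
  0xAF ⊕ 0xA3 = 0x0C
  0x0C ⊕ 0x46 = 0x4A
  0x4A ⊕ 0xC8 = 0x82
  0x82 ⊕ 0x95 = 0x17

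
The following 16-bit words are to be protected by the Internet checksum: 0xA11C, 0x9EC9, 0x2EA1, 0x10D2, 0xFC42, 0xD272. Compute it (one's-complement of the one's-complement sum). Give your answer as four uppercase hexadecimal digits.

One's-complement addition (fold any carry out of bit 15 back into bit 0):
  0xA11C + 0x9EC9 = 0x13FE5 → wrap carry → 0x3FE6
  0x3FE6 + 0x2EA1 = 0x06E87
  0x6E87 + 0x10D2 = 0x07F59
  0x7F59 + 0xFC42 = 0x17B9B → wrap carry → 0x7B9C
  0x7B9C + 0xD272 = 0x14E0E → wrap carry → 0x4E0F
One's-complement sum = 0x4E0F.
Checksum = ~0x4E0F & 0xFFFF = 0xB1F0.

B1F0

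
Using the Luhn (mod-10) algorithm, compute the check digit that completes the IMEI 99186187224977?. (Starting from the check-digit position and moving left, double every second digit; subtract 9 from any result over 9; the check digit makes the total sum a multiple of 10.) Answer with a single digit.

2

Partial digits right→left: 7 7 9 4 2 2 7 8 1 6 8 1 9 9
Double every second digit counting from the check-digit position (so the 1st, 3rd, 5th, ... of the partial from the right).
  doubled (with −9 where >9): 5 9 4 5 2 7 9 → sum 41
  kept as-is: 7 4 2 8 6 1 9 → sum 37
Total = 41 + 37 = 78.
Check digit = (10 − (78 mod 10)) mod 10 = 2.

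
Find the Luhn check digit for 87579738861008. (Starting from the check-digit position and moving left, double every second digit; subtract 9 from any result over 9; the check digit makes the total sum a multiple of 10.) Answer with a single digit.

Partial digits right→left: 8 0 0 1 6 8 8 3 7 9 7 5 7 8
Double every second digit counting from the check-digit position (so the 1st, 3rd, 5th, ... of the partial from the right).
  doubled (with −9 where >9): 7 0 3 7 5 5 5 → sum 32
  kept as-is: 0 1 8 3 9 5 8 → sum 34
Total = 32 + 34 = 66.
Check digit = (10 − (66 mod 10)) mod 10 = 4.

4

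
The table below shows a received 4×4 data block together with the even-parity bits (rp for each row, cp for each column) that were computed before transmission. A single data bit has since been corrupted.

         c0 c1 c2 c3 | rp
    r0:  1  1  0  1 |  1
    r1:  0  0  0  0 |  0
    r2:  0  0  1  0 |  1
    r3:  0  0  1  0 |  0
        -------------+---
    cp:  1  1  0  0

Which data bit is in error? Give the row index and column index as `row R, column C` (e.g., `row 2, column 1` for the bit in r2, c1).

row 3, column 3

Recompute each row's even parity and compare to rp:
  r0: data parity 1, sent rp 1 → ok
  r1: data parity 0, sent rp 0 → ok
  r2: data parity 1, sent rp 1 → ok
  r3: data parity 1, sent rp 0 → mismatch
Recompute each column's even parity and compare to cp:
  c0: data parity 1, sent cp 1 → ok
  c1: data parity 1, sent cp 1 → ok
  c2: data parity 0, sent cp 0 → ok
  c3: data parity 1, sent cp 0 → mismatch
Exactly one row (r3) and one column (c3) fail → the flipped bit is at their intersection.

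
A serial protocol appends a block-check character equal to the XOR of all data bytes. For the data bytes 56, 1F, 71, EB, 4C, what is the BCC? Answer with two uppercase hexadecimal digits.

9F

XOR the bytes together:
  start with 0x56
  0x56 ⊕ 0x1F = 0x49
  0x49 ⊕ 0x71 = 0x38
  0x38 ⊕ 0xEB = 0xD3
  0xD3 ⊕ 0x4C = 0x9F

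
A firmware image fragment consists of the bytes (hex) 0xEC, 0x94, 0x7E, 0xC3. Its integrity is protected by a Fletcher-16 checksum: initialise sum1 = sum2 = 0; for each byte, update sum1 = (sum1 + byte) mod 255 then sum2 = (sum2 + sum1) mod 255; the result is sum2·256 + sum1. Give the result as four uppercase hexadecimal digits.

Running sums (mod 255):
  after byte 0 (0xEC): sum1=236, sum2=236
  after byte 1 (0x94): sum1=129, sum2=110
  after byte 2 (0x7E): sum1=0, sum2=110
  after byte 3 (0xC3): sum1=195, sum2=50
Checksum = sum2·256 + sum1 = 50·256 + 195 = 12995 = 0x32C3.

32C3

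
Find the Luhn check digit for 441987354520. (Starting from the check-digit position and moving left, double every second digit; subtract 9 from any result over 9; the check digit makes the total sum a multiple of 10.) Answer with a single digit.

Partial digits right→left: 0 2 5 4 5 3 7 8 9 1 4 4
Double every second digit counting from the check-digit position (so the 1st, 3rd, 5th, ... of the partial from the right).
  doubled (with −9 where >9): 0 1 1 5 9 8 → sum 24
  kept as-is: 2 4 3 8 1 4 → sum 22
Total = 24 + 22 = 46.
Check digit = (10 − (46 mod 10)) mod 10 = 4.

4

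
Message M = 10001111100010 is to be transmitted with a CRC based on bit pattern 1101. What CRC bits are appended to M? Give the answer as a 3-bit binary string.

Append 3 zeros: 10001111100010000. Divide by 1101 (XOR where the leading bit is 1):
  pos 0: 1000 XOR 1101 = 0101
  pos 1: 1011 XOR 1101 = 0110
  pos 2: 1101 XOR 1101 = 0000
  pos 6: 1110 XOR 1101 = 0011
  pos 8: 1100 XOR 1101 = 0001
  pos 11: 1100 XOR 1101 = 0001
Remainder (last 3 bits) = 100. This is the CRC / FCS.

100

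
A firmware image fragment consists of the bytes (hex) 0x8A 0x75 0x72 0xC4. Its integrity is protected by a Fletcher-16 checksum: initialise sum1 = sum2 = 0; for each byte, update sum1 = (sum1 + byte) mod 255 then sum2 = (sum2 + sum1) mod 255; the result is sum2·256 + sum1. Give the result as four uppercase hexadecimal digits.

Running sums (mod 255):
  after byte 0 (0x8A): sum1=138, sum2=138
  after byte 1 (0x75): sum1=0, sum2=138
  after byte 2 (0x72): sum1=114, sum2=252
  after byte 3 (0xC4): sum1=55, sum2=52
Checksum = sum2·256 + sum1 = 52·256 + 55 = 13367 = 0x3437.

3437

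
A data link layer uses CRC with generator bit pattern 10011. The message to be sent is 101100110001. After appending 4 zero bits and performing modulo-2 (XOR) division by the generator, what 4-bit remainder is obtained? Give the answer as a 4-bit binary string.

Append 4 zeros: 1011001100010000. Divide by 10011 (XOR where the leading bit is 1):
  pos 0: 10110 XOR 10011 = 00101
  pos 2: 10101 XOR 10011 = 00110
  pos 4: 11010 XOR 10011 = 01001
  pos 5: 10010 XOR 10011 = 00001
  pos 9: 10100 XOR 10011 = 00111
  pos 11: 11100 XOR 10011 = 01111
Remainder (last 4 bits) = 1111. This is the CRC / FCS.

1111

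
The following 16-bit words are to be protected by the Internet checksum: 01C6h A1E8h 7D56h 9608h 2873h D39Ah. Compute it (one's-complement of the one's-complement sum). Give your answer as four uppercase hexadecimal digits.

4CE4

One's-complement addition (fold any carry out of bit 15 back into bit 0):
  0x01C6 + 0xA1E8 = 0x0A3AE
  0xA3AE + 0x7D56 = 0x12104 → wrap carry → 0x2105
  0x2105 + 0x9608 = 0x0B70D
  0xB70D + 0x2873 = 0x0DF80
  0xDF80 + 0xD39A = 0x1B31A → wrap carry → 0xB31B
One's-complement sum = 0xB31B.
Checksum = ~0xB31B & 0xFFFF = 0x4CE4.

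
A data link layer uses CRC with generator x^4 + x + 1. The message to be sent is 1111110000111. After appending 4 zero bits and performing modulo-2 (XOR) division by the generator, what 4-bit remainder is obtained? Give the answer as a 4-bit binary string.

1111

Append 4 zeros: 11111100001110000. Divide by 10011 (XOR where the leading bit is 1):
  pos 0: 11111 XOR 10011 = 01100
  pos 1: 11001 XOR 10011 = 01010
  pos 2: 10100 XOR 10011 = 00111
  pos 4: 11100 XOR 10011 = 01111
  pos 5: 11110 XOR 10011 = 01101
  pos 6: 11011 XOR 10011 = 01000
  pos 7: 10001 XOR 10011 = 00010
  pos 10: 10100 XOR 10011 = 00111
  pos 12: 11100 XOR 10011 = 01111
Remainder (last 4 bits) = 1111. This is the CRC / FCS.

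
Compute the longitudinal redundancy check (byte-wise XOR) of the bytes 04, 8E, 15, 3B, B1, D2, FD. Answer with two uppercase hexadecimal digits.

XOR the bytes together:
  start with 0x04
  0x04 ⊕ 0x8E = 0x8A
  0x8A ⊕ 0x15 = 0x9F
  0x9F ⊕ 0x3B = 0xA4
  0xA4 ⊕ 0xB1 = 0x15
  0x15 ⊕ 0xD2 = 0xC7
  0xC7 ⊕ 0xFD = 0x3A

3A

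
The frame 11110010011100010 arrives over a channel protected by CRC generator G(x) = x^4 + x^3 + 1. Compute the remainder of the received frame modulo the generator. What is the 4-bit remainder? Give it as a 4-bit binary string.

Modulo-2 division of 11110010011100010 by 11001:
  pos 0: 11110 XOR 11001 = 00111
  pos 2: 11101 XOR 11001 = 00100
  pos 4: 10000 XOR 11001 = 01001
  pos 5: 10011 XOR 11001 = 01010
  pos 6: 10101 XOR 11001 = 01100
  pos 7: 11001 XOR 11001 = 00000
Remainder = 0010 (nonzero — an error is detected).

0010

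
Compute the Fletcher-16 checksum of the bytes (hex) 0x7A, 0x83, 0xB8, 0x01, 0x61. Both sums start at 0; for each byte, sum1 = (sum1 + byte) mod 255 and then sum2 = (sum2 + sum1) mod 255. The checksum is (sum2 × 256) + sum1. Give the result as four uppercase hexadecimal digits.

Running sums (mod 255):
  after byte 0 (0x7A): sum1=122, sum2=122
  after byte 1 (0x83): sum1=253, sum2=120
  after byte 2 (0xB8): sum1=182, sum2=47
  after byte 3 (0x01): sum1=183, sum2=230
  after byte 4 (0x61): sum1=25, sum2=0
Checksum = sum2·256 + sum1 = 0·256 + 25 = 25 = 0x0019.

0019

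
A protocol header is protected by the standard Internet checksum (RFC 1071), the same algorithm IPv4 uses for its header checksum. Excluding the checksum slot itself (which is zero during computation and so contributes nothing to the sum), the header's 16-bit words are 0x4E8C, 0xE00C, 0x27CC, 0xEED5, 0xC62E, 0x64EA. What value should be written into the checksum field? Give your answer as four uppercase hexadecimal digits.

One's-complement addition (fold any carry out of bit 15 back into bit 0):
  0x4E8C + 0xE00C = 0x12E98 → wrap carry → 0x2E99
  0x2E99 + 0x27CC = 0x05665
  0x5665 + 0xEED5 = 0x1453A → wrap carry → 0x453B
  0x453B + 0xC62E = 0x10B69 → wrap carry → 0x0B6A
  0x0B6A + 0x64EA = 0x07054
One's-complement sum = 0x7054.
Checksum = ~0x7054 & 0xFFFF = 0x8FAB.

8FAB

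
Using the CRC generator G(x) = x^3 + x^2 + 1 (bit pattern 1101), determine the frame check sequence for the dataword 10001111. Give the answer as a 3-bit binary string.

010

Append 3 zeros: 10001111000. Divide by 1101 (XOR where the leading bit is 1):
  pos 0: 1000 XOR 1101 = 0101
  pos 1: 1011 XOR 1101 = 0110
  pos 2: 1101 XOR 1101 = 0000
  pos 6: 1100 XOR 1101 = 0001
Remainder (last 3 bits) = 010. This is the CRC / FCS.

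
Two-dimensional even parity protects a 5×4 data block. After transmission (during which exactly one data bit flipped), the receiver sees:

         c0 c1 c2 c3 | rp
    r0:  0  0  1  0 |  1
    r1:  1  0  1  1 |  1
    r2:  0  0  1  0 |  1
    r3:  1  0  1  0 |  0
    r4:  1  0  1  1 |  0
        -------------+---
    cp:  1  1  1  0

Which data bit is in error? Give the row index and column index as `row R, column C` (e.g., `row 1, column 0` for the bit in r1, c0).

Recompute each row's even parity and compare to rp:
  r0: data parity 1, sent rp 1 → ok
  r1: data parity 1, sent rp 1 → ok
  r2: data parity 1, sent rp 1 → ok
  r3: data parity 0, sent rp 0 → ok
  r4: data parity 1, sent rp 0 → mismatch
Recompute each column's even parity and compare to cp:
  c0: data parity 1, sent cp 1 → ok
  c1: data parity 0, sent cp 1 → mismatch
  c2: data parity 1, sent cp 1 → ok
  c3: data parity 0, sent cp 0 → ok
Exactly one row (r4) and one column (c1) fail → the flipped bit is at their intersection.

row 4, column 1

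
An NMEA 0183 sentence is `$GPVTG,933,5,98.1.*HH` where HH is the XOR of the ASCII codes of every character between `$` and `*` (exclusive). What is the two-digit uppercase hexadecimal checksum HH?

XOR the ASCII codes of the payload characters:
  'G' = 0x47 → acc = 0x47
  'P' = 0x50 → acc = 0x17
  'V' = 0x56 → acc = 0x41
  'T' = 0x54 → acc = 0x15
  'G' = 0x47 → acc = 0x52
  ',' = 0x2C → acc = 0x7E
  '9' = 0x39 → acc = 0x47
  '3' = 0x33 → acc = 0x74
  '3' = 0x33 → acc = 0x47
  ',' = 0x2C → acc = 0x6B
  '5' = 0x35 → acc = 0x5E
  ',' = 0x2C → acc = 0x72
  '9' = 0x39 → acc = 0x4B
  '8' = 0x38 → acc = 0x73
  '.' = 0x2E → acc = 0x5D
  '1' = 0x31 → acc = 0x6C
  '.' = 0x2E → acc = 0x42
Checksum = 0x42.

42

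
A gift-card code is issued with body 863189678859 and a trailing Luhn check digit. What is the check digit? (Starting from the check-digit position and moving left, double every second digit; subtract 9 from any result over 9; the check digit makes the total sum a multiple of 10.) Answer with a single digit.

Partial digits right→left: 9 5 8 8 7 6 9 8 1 3 6 8
Double every second digit counting from the check-digit position (so the 1st, 3rd, 5th, ... of the partial from the right).
  doubled (with −9 where >9): 9 7 5 9 2 3 → sum 35
  kept as-is: 5 8 6 8 3 8 → sum 38
Total = 35 + 38 = 73.
Check digit = (10 − (73 mod 10)) mod 10 = 7.

7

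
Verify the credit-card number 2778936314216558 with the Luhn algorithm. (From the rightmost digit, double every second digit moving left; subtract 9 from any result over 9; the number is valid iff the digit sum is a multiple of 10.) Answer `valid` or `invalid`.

valid

From the right, keep odd positions and double even positions (subtract 9 from any doubled value over 9):
  doubled (positions 2,4,...): 1 3 4 2 3 9 5 4 → sum 31
  kept (positions 1,3,...): 8 5 1 4 3 3 8 7 → sum 39
Total = 70.
70 mod 10 = 0, so the number is valid.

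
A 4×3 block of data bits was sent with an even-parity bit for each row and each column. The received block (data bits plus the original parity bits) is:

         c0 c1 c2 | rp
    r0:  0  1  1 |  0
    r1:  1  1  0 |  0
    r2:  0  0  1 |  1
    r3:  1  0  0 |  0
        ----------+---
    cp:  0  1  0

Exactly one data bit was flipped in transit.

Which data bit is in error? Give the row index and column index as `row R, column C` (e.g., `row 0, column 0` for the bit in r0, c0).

row 3, column 1

Recompute each row's even parity and compare to rp:
  r0: data parity 0, sent rp 0 → ok
  r1: data parity 0, sent rp 0 → ok
  r2: data parity 1, sent rp 1 → ok
  r3: data parity 1, sent rp 0 → mismatch
Recompute each column's even parity and compare to cp:
  c0: data parity 0, sent cp 0 → ok
  c1: data parity 0, sent cp 1 → mismatch
  c2: data parity 0, sent cp 0 → ok
Exactly one row (r3) and one column (c1) fail → the flipped bit is at their intersection.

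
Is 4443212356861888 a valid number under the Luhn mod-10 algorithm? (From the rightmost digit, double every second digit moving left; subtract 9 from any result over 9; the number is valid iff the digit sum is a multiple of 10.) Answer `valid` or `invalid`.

From the right, keep odd positions and double even positions (subtract 9 from any doubled value over 9):
  doubled (positions 2,4,...): 7 2 7 1 4 4 8 8 → sum 41
  kept (positions 1,3,...): 8 8 6 6 3 1 3 4 → sum 39
Total = 80.
80 mod 10 = 0, so the number is valid.

valid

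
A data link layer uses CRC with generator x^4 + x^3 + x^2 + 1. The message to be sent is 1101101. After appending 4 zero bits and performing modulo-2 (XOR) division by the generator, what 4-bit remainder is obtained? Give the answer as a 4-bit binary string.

Append 4 zeros: 11011010000. Divide by 11101 (XOR where the leading bit is 1):
  pos 0: 11011 XOR 11101 = 00110
  pos 2: 11001 XOR 11101 = 00100
  pos 4: 10000 XOR 11101 = 01101
  pos 5: 11010 XOR 11101 = 00111
Remainder (last 4 bits) = 1110. This is the CRC / FCS.

1110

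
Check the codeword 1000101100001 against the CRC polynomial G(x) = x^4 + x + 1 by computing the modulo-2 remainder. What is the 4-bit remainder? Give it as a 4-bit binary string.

0001

Modulo-2 division of 1000101100001 by 10011:
  pos 0: 10001 XOR 10011 = 00010
  pos 3: 10011 XOR 10011 = 00000
Remainder = 0001 (nonzero — an error is detected).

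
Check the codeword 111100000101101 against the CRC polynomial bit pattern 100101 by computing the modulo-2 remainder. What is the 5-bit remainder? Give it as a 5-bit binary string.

Modulo-2 division of 111100000101101 by 100101:
  pos 0: 111100 XOR 100101 = 011001
  pos 1: 110010 XOR 100101 = 010111
  pos 2: 101110 XOR 100101 = 001011
  pos 4: 101101 XOR 100101 = 001000
  pos 6: 100001 XOR 100101 = 000100
  pos 9: 100101 XOR 100101 = 000000
Remainder = 00000 (zero — the frame passes the CRC check).

00000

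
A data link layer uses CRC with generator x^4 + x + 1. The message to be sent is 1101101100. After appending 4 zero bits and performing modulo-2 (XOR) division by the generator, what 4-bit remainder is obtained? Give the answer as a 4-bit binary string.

Append 4 zeros: 11011011000000. Divide by 10011 (XOR where the leading bit is 1):
  pos 0: 11011 XOR 10011 = 01000
  pos 1: 10000 XOR 10011 = 00011
  pos 4: 11110 XOR 10011 = 01101
  pos 5: 11010 XOR 10011 = 01001
  pos 6: 10010 XOR 10011 = 00001
Remainder (last 4 bits) = 1000. This is the CRC / FCS.

1000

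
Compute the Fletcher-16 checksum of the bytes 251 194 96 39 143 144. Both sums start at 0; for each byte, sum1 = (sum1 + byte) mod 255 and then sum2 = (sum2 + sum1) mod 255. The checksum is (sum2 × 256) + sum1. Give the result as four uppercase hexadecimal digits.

5C66

Running sums (mod 255):
  after byte 0 (251): sum1=251, sum2=251
  after byte 1 (194): sum1=190, sum2=186
  after byte 2 (96): sum1=31, sum2=217
  after byte 3 (39): sum1=70, sum2=32
  after byte 4 (143): sum1=213, sum2=245
  after byte 5 (144): sum1=102, sum2=92
Checksum = sum2·256 + sum1 = 92·256 + 102 = 23654 = 0x5C66.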